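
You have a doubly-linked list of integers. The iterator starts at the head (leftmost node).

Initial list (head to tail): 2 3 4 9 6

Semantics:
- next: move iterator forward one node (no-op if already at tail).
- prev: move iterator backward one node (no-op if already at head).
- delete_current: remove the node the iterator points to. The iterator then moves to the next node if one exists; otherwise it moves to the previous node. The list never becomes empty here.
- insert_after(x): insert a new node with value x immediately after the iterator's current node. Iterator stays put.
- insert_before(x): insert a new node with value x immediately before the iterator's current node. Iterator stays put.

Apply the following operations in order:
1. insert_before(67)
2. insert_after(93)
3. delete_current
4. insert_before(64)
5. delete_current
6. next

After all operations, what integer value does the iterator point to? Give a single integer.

After 1 (insert_before(67)): list=[67, 2, 3, 4, 9, 6] cursor@2
After 2 (insert_after(93)): list=[67, 2, 93, 3, 4, 9, 6] cursor@2
After 3 (delete_current): list=[67, 93, 3, 4, 9, 6] cursor@93
After 4 (insert_before(64)): list=[67, 64, 93, 3, 4, 9, 6] cursor@93
After 5 (delete_current): list=[67, 64, 3, 4, 9, 6] cursor@3
After 6 (next): list=[67, 64, 3, 4, 9, 6] cursor@4

Answer: 4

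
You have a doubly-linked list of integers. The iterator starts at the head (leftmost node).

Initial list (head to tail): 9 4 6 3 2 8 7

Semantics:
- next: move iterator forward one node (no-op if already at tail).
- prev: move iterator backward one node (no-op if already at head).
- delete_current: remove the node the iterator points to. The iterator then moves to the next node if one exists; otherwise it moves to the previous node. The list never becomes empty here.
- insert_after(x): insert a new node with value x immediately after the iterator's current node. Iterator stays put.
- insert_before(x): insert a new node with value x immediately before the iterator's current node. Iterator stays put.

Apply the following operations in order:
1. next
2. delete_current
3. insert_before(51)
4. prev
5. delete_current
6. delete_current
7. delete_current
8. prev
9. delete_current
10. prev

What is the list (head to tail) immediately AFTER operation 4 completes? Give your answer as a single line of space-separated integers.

After 1 (next): list=[9, 4, 6, 3, 2, 8, 7] cursor@4
After 2 (delete_current): list=[9, 6, 3, 2, 8, 7] cursor@6
After 3 (insert_before(51)): list=[9, 51, 6, 3, 2, 8, 7] cursor@6
After 4 (prev): list=[9, 51, 6, 3, 2, 8, 7] cursor@51

Answer: 9 51 6 3 2 8 7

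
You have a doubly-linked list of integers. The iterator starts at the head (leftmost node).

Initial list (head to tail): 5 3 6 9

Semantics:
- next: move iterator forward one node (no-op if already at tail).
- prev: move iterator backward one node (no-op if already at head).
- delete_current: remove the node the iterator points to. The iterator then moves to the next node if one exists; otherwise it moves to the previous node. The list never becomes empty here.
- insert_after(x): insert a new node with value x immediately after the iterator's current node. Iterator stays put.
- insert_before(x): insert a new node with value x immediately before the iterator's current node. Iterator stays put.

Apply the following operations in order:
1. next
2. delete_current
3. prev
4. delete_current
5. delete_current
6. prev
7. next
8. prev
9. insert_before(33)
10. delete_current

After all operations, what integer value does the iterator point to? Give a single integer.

Answer: 33

Derivation:
After 1 (next): list=[5, 3, 6, 9] cursor@3
After 2 (delete_current): list=[5, 6, 9] cursor@6
After 3 (prev): list=[5, 6, 9] cursor@5
After 4 (delete_current): list=[6, 9] cursor@6
After 5 (delete_current): list=[9] cursor@9
After 6 (prev): list=[9] cursor@9
After 7 (next): list=[9] cursor@9
After 8 (prev): list=[9] cursor@9
After 9 (insert_before(33)): list=[33, 9] cursor@9
After 10 (delete_current): list=[33] cursor@33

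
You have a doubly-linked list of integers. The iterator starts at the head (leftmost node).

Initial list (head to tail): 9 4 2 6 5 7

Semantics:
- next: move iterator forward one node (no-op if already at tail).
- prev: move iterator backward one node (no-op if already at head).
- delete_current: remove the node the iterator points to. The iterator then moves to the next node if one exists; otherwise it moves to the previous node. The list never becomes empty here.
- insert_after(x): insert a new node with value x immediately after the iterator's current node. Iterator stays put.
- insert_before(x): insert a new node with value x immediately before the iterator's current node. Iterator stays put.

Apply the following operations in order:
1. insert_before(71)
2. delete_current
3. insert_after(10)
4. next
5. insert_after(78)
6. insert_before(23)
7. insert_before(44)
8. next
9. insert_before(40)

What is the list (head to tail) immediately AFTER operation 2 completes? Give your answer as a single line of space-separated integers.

Answer: 71 4 2 6 5 7

Derivation:
After 1 (insert_before(71)): list=[71, 9, 4, 2, 6, 5, 7] cursor@9
After 2 (delete_current): list=[71, 4, 2, 6, 5, 7] cursor@4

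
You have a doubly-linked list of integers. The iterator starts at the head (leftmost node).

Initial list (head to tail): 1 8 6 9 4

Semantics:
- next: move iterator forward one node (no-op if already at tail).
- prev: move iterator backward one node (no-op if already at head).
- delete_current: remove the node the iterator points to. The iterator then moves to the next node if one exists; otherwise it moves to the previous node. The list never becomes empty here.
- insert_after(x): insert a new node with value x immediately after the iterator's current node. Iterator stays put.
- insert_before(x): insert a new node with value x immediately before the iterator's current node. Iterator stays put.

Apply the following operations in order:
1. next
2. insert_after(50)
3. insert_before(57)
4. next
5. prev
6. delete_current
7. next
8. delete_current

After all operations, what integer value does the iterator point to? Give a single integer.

After 1 (next): list=[1, 8, 6, 9, 4] cursor@8
After 2 (insert_after(50)): list=[1, 8, 50, 6, 9, 4] cursor@8
After 3 (insert_before(57)): list=[1, 57, 8, 50, 6, 9, 4] cursor@8
After 4 (next): list=[1, 57, 8, 50, 6, 9, 4] cursor@50
After 5 (prev): list=[1, 57, 8, 50, 6, 9, 4] cursor@8
After 6 (delete_current): list=[1, 57, 50, 6, 9, 4] cursor@50
After 7 (next): list=[1, 57, 50, 6, 9, 4] cursor@6
After 8 (delete_current): list=[1, 57, 50, 9, 4] cursor@9

Answer: 9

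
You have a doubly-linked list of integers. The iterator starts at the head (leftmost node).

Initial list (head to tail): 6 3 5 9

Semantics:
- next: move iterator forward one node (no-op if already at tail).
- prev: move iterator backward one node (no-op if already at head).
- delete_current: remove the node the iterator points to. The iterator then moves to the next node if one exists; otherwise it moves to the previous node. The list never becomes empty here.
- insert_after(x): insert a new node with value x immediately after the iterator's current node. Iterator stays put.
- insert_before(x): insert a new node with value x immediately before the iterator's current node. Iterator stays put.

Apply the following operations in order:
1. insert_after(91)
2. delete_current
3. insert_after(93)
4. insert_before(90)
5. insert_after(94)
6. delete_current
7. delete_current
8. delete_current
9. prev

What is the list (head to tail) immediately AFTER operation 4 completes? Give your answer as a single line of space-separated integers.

After 1 (insert_after(91)): list=[6, 91, 3, 5, 9] cursor@6
After 2 (delete_current): list=[91, 3, 5, 9] cursor@91
After 3 (insert_after(93)): list=[91, 93, 3, 5, 9] cursor@91
After 4 (insert_before(90)): list=[90, 91, 93, 3, 5, 9] cursor@91

Answer: 90 91 93 3 5 9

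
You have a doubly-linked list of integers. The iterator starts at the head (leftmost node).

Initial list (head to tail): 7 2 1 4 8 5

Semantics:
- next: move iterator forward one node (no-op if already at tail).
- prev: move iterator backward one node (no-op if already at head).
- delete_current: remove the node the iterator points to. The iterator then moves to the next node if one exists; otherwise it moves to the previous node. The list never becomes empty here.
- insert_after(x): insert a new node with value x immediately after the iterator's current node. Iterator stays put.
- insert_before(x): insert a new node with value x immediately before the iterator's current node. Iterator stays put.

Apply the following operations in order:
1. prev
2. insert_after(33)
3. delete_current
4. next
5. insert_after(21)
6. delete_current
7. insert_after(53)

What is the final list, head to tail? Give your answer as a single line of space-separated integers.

Answer: 33 21 53 1 4 8 5

Derivation:
After 1 (prev): list=[7, 2, 1, 4, 8, 5] cursor@7
After 2 (insert_after(33)): list=[7, 33, 2, 1, 4, 8, 5] cursor@7
After 3 (delete_current): list=[33, 2, 1, 4, 8, 5] cursor@33
After 4 (next): list=[33, 2, 1, 4, 8, 5] cursor@2
After 5 (insert_after(21)): list=[33, 2, 21, 1, 4, 8, 5] cursor@2
After 6 (delete_current): list=[33, 21, 1, 4, 8, 5] cursor@21
After 7 (insert_after(53)): list=[33, 21, 53, 1, 4, 8, 5] cursor@21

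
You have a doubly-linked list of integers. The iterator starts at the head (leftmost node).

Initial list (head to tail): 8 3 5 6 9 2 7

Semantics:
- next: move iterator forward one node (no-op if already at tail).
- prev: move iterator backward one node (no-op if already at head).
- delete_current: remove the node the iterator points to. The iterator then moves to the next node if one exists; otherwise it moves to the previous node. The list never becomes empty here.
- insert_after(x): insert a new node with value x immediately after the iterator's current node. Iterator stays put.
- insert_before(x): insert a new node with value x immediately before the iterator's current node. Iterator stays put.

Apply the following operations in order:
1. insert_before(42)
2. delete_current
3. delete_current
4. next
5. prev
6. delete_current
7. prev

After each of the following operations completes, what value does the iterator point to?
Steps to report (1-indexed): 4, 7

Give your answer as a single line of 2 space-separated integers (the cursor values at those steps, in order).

After 1 (insert_before(42)): list=[42, 8, 3, 5, 6, 9, 2, 7] cursor@8
After 2 (delete_current): list=[42, 3, 5, 6, 9, 2, 7] cursor@3
After 3 (delete_current): list=[42, 5, 6, 9, 2, 7] cursor@5
After 4 (next): list=[42, 5, 6, 9, 2, 7] cursor@6
After 5 (prev): list=[42, 5, 6, 9, 2, 7] cursor@5
After 6 (delete_current): list=[42, 6, 9, 2, 7] cursor@6
After 7 (prev): list=[42, 6, 9, 2, 7] cursor@42

Answer: 6 42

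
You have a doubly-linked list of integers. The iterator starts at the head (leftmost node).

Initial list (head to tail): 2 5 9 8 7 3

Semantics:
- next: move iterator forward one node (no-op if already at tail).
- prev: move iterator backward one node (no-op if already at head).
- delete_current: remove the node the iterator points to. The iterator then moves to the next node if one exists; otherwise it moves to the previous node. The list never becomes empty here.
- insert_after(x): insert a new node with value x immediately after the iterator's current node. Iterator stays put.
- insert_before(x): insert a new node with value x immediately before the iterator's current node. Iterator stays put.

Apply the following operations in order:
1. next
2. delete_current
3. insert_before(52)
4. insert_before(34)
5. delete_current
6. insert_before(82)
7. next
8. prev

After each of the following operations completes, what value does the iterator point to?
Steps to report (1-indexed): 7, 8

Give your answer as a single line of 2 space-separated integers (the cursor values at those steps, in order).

Answer: 7 8

Derivation:
After 1 (next): list=[2, 5, 9, 8, 7, 3] cursor@5
After 2 (delete_current): list=[2, 9, 8, 7, 3] cursor@9
After 3 (insert_before(52)): list=[2, 52, 9, 8, 7, 3] cursor@9
After 4 (insert_before(34)): list=[2, 52, 34, 9, 8, 7, 3] cursor@9
After 5 (delete_current): list=[2, 52, 34, 8, 7, 3] cursor@8
After 6 (insert_before(82)): list=[2, 52, 34, 82, 8, 7, 3] cursor@8
After 7 (next): list=[2, 52, 34, 82, 8, 7, 3] cursor@7
After 8 (prev): list=[2, 52, 34, 82, 8, 7, 3] cursor@8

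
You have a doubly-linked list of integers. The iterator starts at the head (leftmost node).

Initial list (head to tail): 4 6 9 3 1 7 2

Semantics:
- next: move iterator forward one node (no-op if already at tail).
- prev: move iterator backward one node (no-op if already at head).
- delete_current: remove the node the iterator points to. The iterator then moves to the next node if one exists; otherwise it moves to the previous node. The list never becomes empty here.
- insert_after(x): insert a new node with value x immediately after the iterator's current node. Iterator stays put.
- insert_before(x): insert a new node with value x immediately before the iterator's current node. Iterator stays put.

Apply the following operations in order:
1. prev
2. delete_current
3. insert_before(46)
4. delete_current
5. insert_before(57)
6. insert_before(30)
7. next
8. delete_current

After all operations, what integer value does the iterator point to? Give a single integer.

Answer: 1

Derivation:
After 1 (prev): list=[4, 6, 9, 3, 1, 7, 2] cursor@4
After 2 (delete_current): list=[6, 9, 3, 1, 7, 2] cursor@6
After 3 (insert_before(46)): list=[46, 6, 9, 3, 1, 7, 2] cursor@6
After 4 (delete_current): list=[46, 9, 3, 1, 7, 2] cursor@9
After 5 (insert_before(57)): list=[46, 57, 9, 3, 1, 7, 2] cursor@9
After 6 (insert_before(30)): list=[46, 57, 30, 9, 3, 1, 7, 2] cursor@9
After 7 (next): list=[46, 57, 30, 9, 3, 1, 7, 2] cursor@3
After 8 (delete_current): list=[46, 57, 30, 9, 1, 7, 2] cursor@1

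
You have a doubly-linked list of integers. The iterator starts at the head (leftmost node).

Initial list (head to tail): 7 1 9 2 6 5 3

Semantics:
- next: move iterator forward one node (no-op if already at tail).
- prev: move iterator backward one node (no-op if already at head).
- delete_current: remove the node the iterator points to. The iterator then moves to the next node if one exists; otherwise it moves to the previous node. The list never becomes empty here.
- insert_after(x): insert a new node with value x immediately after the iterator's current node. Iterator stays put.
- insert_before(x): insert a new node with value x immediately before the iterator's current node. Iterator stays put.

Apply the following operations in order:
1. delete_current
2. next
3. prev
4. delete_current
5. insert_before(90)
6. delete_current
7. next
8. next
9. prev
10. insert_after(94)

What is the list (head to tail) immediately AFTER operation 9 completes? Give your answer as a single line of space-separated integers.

After 1 (delete_current): list=[1, 9, 2, 6, 5, 3] cursor@1
After 2 (next): list=[1, 9, 2, 6, 5, 3] cursor@9
After 3 (prev): list=[1, 9, 2, 6, 5, 3] cursor@1
After 4 (delete_current): list=[9, 2, 6, 5, 3] cursor@9
After 5 (insert_before(90)): list=[90, 9, 2, 6, 5, 3] cursor@9
After 6 (delete_current): list=[90, 2, 6, 5, 3] cursor@2
After 7 (next): list=[90, 2, 6, 5, 3] cursor@6
After 8 (next): list=[90, 2, 6, 5, 3] cursor@5
After 9 (prev): list=[90, 2, 6, 5, 3] cursor@6

Answer: 90 2 6 5 3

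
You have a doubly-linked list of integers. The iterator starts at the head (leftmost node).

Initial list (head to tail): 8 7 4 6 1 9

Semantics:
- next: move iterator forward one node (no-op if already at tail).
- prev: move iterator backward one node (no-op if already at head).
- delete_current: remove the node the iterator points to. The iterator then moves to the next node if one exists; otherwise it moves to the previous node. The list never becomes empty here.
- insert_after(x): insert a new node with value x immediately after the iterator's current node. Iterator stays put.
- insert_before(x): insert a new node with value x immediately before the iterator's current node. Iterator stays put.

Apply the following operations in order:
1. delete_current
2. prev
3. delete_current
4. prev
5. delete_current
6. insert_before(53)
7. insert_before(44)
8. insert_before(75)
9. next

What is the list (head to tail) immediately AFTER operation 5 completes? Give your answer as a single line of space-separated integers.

Answer: 6 1 9

Derivation:
After 1 (delete_current): list=[7, 4, 6, 1, 9] cursor@7
After 2 (prev): list=[7, 4, 6, 1, 9] cursor@7
After 3 (delete_current): list=[4, 6, 1, 9] cursor@4
After 4 (prev): list=[4, 6, 1, 9] cursor@4
After 5 (delete_current): list=[6, 1, 9] cursor@6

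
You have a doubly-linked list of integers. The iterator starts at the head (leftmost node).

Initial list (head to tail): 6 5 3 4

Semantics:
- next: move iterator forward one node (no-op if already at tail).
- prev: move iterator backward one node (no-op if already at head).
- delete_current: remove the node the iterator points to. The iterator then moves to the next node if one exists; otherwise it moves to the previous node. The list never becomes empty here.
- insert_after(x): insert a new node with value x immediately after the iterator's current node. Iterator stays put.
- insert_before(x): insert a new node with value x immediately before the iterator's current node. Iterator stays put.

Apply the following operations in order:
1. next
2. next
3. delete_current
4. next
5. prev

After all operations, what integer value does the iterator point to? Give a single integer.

Answer: 5

Derivation:
After 1 (next): list=[6, 5, 3, 4] cursor@5
After 2 (next): list=[6, 5, 3, 4] cursor@3
After 3 (delete_current): list=[6, 5, 4] cursor@4
After 4 (next): list=[6, 5, 4] cursor@4
After 5 (prev): list=[6, 5, 4] cursor@5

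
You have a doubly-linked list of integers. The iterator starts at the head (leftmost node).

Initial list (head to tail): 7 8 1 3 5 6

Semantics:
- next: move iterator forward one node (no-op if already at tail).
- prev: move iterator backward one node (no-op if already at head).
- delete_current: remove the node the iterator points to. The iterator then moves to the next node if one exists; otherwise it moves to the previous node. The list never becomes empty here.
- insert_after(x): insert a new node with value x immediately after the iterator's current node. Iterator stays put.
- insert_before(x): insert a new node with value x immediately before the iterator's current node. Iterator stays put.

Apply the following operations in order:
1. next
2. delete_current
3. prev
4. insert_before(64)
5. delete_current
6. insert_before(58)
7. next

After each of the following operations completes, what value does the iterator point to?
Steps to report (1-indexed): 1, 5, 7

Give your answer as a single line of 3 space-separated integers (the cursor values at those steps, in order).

After 1 (next): list=[7, 8, 1, 3, 5, 6] cursor@8
After 2 (delete_current): list=[7, 1, 3, 5, 6] cursor@1
After 3 (prev): list=[7, 1, 3, 5, 6] cursor@7
After 4 (insert_before(64)): list=[64, 7, 1, 3, 5, 6] cursor@7
After 5 (delete_current): list=[64, 1, 3, 5, 6] cursor@1
After 6 (insert_before(58)): list=[64, 58, 1, 3, 5, 6] cursor@1
After 7 (next): list=[64, 58, 1, 3, 5, 6] cursor@3

Answer: 8 1 3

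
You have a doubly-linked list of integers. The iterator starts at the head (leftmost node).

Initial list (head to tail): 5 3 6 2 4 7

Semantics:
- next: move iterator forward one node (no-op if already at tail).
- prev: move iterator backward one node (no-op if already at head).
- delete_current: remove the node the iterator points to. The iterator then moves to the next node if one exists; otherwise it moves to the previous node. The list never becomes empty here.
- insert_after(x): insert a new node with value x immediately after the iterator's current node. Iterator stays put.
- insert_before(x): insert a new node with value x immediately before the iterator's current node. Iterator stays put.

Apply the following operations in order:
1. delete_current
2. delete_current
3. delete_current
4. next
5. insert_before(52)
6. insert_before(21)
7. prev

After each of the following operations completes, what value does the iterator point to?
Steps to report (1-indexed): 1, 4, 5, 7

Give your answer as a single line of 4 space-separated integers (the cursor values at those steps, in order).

After 1 (delete_current): list=[3, 6, 2, 4, 7] cursor@3
After 2 (delete_current): list=[6, 2, 4, 7] cursor@6
After 3 (delete_current): list=[2, 4, 7] cursor@2
After 4 (next): list=[2, 4, 7] cursor@4
After 5 (insert_before(52)): list=[2, 52, 4, 7] cursor@4
After 6 (insert_before(21)): list=[2, 52, 21, 4, 7] cursor@4
After 7 (prev): list=[2, 52, 21, 4, 7] cursor@21

Answer: 3 4 4 21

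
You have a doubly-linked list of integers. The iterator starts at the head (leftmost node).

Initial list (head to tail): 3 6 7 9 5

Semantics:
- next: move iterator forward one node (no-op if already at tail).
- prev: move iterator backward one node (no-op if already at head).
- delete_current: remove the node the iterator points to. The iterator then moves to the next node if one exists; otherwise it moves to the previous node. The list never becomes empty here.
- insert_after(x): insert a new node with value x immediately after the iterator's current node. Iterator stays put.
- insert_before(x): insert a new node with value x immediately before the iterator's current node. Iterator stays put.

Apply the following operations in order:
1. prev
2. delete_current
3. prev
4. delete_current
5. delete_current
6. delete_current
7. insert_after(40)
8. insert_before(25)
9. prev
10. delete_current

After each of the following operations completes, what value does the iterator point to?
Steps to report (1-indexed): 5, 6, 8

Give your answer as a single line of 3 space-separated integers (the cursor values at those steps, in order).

Answer: 9 5 5

Derivation:
After 1 (prev): list=[3, 6, 7, 9, 5] cursor@3
After 2 (delete_current): list=[6, 7, 9, 5] cursor@6
After 3 (prev): list=[6, 7, 9, 5] cursor@6
After 4 (delete_current): list=[7, 9, 5] cursor@7
After 5 (delete_current): list=[9, 5] cursor@9
After 6 (delete_current): list=[5] cursor@5
After 7 (insert_after(40)): list=[5, 40] cursor@5
After 8 (insert_before(25)): list=[25, 5, 40] cursor@5
After 9 (prev): list=[25, 5, 40] cursor@25
After 10 (delete_current): list=[5, 40] cursor@5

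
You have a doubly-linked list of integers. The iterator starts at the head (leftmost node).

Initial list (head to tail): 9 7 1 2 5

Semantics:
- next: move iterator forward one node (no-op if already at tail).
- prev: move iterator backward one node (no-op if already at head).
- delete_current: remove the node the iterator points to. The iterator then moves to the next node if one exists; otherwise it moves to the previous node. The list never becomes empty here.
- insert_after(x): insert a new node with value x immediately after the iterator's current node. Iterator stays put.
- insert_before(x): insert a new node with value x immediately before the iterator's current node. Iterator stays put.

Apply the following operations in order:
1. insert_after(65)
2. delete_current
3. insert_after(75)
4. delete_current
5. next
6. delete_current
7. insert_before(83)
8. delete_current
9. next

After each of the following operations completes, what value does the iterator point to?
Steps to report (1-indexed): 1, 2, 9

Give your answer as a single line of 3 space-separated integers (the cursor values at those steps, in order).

Answer: 9 65 5

Derivation:
After 1 (insert_after(65)): list=[9, 65, 7, 1, 2, 5] cursor@9
After 2 (delete_current): list=[65, 7, 1, 2, 5] cursor@65
After 3 (insert_after(75)): list=[65, 75, 7, 1, 2, 5] cursor@65
After 4 (delete_current): list=[75, 7, 1, 2, 5] cursor@75
After 5 (next): list=[75, 7, 1, 2, 5] cursor@7
After 6 (delete_current): list=[75, 1, 2, 5] cursor@1
After 7 (insert_before(83)): list=[75, 83, 1, 2, 5] cursor@1
After 8 (delete_current): list=[75, 83, 2, 5] cursor@2
After 9 (next): list=[75, 83, 2, 5] cursor@5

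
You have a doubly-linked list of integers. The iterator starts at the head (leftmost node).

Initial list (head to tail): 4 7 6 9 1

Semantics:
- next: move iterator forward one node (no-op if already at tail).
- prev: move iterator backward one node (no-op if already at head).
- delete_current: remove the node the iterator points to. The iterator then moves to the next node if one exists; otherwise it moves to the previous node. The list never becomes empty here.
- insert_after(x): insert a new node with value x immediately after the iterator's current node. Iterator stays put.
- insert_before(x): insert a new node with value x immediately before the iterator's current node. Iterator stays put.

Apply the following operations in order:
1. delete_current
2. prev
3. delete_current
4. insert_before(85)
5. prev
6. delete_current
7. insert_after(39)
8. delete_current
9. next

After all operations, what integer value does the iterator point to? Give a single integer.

Answer: 9

Derivation:
After 1 (delete_current): list=[7, 6, 9, 1] cursor@7
After 2 (prev): list=[7, 6, 9, 1] cursor@7
After 3 (delete_current): list=[6, 9, 1] cursor@6
After 4 (insert_before(85)): list=[85, 6, 9, 1] cursor@6
After 5 (prev): list=[85, 6, 9, 1] cursor@85
After 6 (delete_current): list=[6, 9, 1] cursor@6
After 7 (insert_after(39)): list=[6, 39, 9, 1] cursor@6
After 8 (delete_current): list=[39, 9, 1] cursor@39
After 9 (next): list=[39, 9, 1] cursor@9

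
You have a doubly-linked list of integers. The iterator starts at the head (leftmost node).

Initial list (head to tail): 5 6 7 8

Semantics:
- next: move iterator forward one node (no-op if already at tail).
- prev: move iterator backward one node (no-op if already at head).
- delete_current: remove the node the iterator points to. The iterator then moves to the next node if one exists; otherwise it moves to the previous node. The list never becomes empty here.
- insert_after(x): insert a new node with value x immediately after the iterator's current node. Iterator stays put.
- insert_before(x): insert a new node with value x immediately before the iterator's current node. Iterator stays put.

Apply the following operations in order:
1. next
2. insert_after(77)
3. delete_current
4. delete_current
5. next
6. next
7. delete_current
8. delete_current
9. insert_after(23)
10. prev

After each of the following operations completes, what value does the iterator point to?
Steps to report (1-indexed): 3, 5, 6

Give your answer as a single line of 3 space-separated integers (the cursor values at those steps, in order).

Answer: 77 8 8

Derivation:
After 1 (next): list=[5, 6, 7, 8] cursor@6
After 2 (insert_after(77)): list=[5, 6, 77, 7, 8] cursor@6
After 3 (delete_current): list=[5, 77, 7, 8] cursor@77
After 4 (delete_current): list=[5, 7, 8] cursor@7
After 5 (next): list=[5, 7, 8] cursor@8
After 6 (next): list=[5, 7, 8] cursor@8
After 7 (delete_current): list=[5, 7] cursor@7
After 8 (delete_current): list=[5] cursor@5
After 9 (insert_after(23)): list=[5, 23] cursor@5
After 10 (prev): list=[5, 23] cursor@5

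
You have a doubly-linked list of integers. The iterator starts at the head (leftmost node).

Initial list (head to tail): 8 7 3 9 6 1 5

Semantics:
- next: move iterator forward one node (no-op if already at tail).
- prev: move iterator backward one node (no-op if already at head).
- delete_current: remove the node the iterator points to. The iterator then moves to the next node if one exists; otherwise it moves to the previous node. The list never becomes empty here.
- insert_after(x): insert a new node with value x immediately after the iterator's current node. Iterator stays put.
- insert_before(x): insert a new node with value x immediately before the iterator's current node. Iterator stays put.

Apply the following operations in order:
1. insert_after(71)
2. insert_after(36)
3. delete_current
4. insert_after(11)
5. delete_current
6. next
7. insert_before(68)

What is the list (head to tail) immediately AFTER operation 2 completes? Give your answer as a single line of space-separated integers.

Answer: 8 36 71 7 3 9 6 1 5

Derivation:
After 1 (insert_after(71)): list=[8, 71, 7, 3, 9, 6, 1, 5] cursor@8
After 2 (insert_after(36)): list=[8, 36, 71, 7, 3, 9, 6, 1, 5] cursor@8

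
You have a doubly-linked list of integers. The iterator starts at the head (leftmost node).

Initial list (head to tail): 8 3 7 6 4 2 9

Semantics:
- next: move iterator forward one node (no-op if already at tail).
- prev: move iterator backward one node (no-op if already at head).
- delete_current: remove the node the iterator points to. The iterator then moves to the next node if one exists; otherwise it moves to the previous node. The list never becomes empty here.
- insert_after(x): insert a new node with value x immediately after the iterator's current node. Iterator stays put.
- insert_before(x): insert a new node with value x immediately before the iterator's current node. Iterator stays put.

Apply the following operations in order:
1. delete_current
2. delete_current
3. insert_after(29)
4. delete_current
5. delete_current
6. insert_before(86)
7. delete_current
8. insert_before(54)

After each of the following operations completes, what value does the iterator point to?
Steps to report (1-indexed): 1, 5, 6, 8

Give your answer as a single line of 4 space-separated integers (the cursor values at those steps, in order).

After 1 (delete_current): list=[3, 7, 6, 4, 2, 9] cursor@3
After 2 (delete_current): list=[7, 6, 4, 2, 9] cursor@7
After 3 (insert_after(29)): list=[7, 29, 6, 4, 2, 9] cursor@7
After 4 (delete_current): list=[29, 6, 4, 2, 9] cursor@29
After 5 (delete_current): list=[6, 4, 2, 9] cursor@6
After 6 (insert_before(86)): list=[86, 6, 4, 2, 9] cursor@6
After 7 (delete_current): list=[86, 4, 2, 9] cursor@4
After 8 (insert_before(54)): list=[86, 54, 4, 2, 9] cursor@4

Answer: 3 6 6 4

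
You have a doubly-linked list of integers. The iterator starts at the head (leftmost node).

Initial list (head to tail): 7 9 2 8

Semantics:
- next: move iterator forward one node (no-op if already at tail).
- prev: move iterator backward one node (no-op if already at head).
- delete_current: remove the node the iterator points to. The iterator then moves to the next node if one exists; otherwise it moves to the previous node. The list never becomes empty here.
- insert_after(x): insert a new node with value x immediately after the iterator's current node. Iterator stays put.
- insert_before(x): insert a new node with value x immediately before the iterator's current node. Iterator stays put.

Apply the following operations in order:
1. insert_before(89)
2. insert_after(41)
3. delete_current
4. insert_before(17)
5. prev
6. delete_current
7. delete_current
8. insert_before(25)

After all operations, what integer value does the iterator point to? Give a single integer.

After 1 (insert_before(89)): list=[89, 7, 9, 2, 8] cursor@7
After 2 (insert_after(41)): list=[89, 7, 41, 9, 2, 8] cursor@7
After 3 (delete_current): list=[89, 41, 9, 2, 8] cursor@41
After 4 (insert_before(17)): list=[89, 17, 41, 9, 2, 8] cursor@41
After 5 (prev): list=[89, 17, 41, 9, 2, 8] cursor@17
After 6 (delete_current): list=[89, 41, 9, 2, 8] cursor@41
After 7 (delete_current): list=[89, 9, 2, 8] cursor@9
After 8 (insert_before(25)): list=[89, 25, 9, 2, 8] cursor@9

Answer: 9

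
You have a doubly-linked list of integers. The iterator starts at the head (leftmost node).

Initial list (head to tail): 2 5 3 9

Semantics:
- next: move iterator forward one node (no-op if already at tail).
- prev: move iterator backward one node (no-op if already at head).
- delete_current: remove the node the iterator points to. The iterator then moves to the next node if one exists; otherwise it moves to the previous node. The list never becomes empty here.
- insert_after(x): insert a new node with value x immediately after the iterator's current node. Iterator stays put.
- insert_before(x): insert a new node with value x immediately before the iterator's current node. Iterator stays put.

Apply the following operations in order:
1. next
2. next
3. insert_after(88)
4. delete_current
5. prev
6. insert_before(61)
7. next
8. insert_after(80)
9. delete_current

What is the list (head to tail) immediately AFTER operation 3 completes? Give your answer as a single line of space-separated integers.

Answer: 2 5 3 88 9

Derivation:
After 1 (next): list=[2, 5, 3, 9] cursor@5
After 2 (next): list=[2, 5, 3, 9] cursor@3
After 3 (insert_after(88)): list=[2, 5, 3, 88, 9] cursor@3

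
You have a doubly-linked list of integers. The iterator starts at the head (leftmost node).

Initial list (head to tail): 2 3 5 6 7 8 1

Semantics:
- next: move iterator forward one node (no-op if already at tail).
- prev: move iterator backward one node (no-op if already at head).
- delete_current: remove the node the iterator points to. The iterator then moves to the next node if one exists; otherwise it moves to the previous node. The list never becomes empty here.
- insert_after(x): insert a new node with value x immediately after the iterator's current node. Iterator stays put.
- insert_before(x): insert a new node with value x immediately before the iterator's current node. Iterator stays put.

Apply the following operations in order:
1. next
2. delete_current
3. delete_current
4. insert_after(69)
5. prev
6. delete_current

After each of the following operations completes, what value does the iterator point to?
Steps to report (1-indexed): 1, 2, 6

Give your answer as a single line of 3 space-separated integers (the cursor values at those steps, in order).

After 1 (next): list=[2, 3, 5, 6, 7, 8, 1] cursor@3
After 2 (delete_current): list=[2, 5, 6, 7, 8, 1] cursor@5
After 3 (delete_current): list=[2, 6, 7, 8, 1] cursor@6
After 4 (insert_after(69)): list=[2, 6, 69, 7, 8, 1] cursor@6
After 5 (prev): list=[2, 6, 69, 7, 8, 1] cursor@2
After 6 (delete_current): list=[6, 69, 7, 8, 1] cursor@6

Answer: 3 5 6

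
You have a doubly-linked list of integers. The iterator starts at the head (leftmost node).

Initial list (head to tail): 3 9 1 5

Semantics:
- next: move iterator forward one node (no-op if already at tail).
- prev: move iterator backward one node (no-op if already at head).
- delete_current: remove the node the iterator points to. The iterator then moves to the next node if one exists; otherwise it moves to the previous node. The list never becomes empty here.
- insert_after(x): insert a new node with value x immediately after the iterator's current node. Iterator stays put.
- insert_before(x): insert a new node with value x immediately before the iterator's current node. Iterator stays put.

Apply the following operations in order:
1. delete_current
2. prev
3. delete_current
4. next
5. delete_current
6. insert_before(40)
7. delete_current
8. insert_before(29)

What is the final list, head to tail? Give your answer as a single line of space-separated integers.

Answer: 29 40

Derivation:
After 1 (delete_current): list=[9, 1, 5] cursor@9
After 2 (prev): list=[9, 1, 5] cursor@9
After 3 (delete_current): list=[1, 5] cursor@1
After 4 (next): list=[1, 5] cursor@5
After 5 (delete_current): list=[1] cursor@1
After 6 (insert_before(40)): list=[40, 1] cursor@1
After 7 (delete_current): list=[40] cursor@40
After 8 (insert_before(29)): list=[29, 40] cursor@40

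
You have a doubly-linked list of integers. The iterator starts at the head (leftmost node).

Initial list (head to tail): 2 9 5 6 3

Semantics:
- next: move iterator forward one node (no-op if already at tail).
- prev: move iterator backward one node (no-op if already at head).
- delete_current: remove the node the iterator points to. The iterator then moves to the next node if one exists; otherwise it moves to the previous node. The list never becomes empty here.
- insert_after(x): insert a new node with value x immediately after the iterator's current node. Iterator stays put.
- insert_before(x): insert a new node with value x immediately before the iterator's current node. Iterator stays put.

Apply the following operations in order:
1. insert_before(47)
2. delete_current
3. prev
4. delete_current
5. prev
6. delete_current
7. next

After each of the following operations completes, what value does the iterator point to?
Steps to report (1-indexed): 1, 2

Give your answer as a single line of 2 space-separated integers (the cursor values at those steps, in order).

After 1 (insert_before(47)): list=[47, 2, 9, 5, 6, 3] cursor@2
After 2 (delete_current): list=[47, 9, 5, 6, 3] cursor@9
After 3 (prev): list=[47, 9, 5, 6, 3] cursor@47
After 4 (delete_current): list=[9, 5, 6, 3] cursor@9
After 5 (prev): list=[9, 5, 6, 3] cursor@9
After 6 (delete_current): list=[5, 6, 3] cursor@5
After 7 (next): list=[5, 6, 3] cursor@6

Answer: 2 9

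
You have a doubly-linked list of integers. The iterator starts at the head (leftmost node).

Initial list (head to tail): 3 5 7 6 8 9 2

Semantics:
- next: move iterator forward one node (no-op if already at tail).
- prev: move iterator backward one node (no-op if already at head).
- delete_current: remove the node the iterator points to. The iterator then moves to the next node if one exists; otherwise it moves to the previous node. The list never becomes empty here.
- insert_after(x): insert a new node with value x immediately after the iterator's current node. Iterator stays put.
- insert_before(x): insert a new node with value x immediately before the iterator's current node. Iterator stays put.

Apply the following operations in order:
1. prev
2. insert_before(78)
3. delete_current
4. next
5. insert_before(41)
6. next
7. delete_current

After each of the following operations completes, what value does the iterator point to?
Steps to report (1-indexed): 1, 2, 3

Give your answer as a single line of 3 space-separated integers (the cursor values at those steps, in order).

Answer: 3 3 5

Derivation:
After 1 (prev): list=[3, 5, 7, 6, 8, 9, 2] cursor@3
After 2 (insert_before(78)): list=[78, 3, 5, 7, 6, 8, 9, 2] cursor@3
After 3 (delete_current): list=[78, 5, 7, 6, 8, 9, 2] cursor@5
After 4 (next): list=[78, 5, 7, 6, 8, 9, 2] cursor@7
After 5 (insert_before(41)): list=[78, 5, 41, 7, 6, 8, 9, 2] cursor@7
After 6 (next): list=[78, 5, 41, 7, 6, 8, 9, 2] cursor@6
After 7 (delete_current): list=[78, 5, 41, 7, 8, 9, 2] cursor@8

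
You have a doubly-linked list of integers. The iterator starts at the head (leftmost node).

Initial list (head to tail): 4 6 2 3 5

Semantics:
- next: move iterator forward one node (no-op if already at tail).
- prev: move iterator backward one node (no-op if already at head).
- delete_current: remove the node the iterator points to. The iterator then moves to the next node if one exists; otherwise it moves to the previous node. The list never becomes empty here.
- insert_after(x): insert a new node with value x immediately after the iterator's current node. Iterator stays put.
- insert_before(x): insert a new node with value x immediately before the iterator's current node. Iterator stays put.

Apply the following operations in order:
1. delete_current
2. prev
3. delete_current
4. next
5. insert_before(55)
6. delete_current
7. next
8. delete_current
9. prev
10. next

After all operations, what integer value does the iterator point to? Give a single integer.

Answer: 55

Derivation:
After 1 (delete_current): list=[6, 2, 3, 5] cursor@6
After 2 (prev): list=[6, 2, 3, 5] cursor@6
After 3 (delete_current): list=[2, 3, 5] cursor@2
After 4 (next): list=[2, 3, 5] cursor@3
After 5 (insert_before(55)): list=[2, 55, 3, 5] cursor@3
After 6 (delete_current): list=[2, 55, 5] cursor@5
After 7 (next): list=[2, 55, 5] cursor@5
After 8 (delete_current): list=[2, 55] cursor@55
After 9 (prev): list=[2, 55] cursor@2
After 10 (next): list=[2, 55] cursor@55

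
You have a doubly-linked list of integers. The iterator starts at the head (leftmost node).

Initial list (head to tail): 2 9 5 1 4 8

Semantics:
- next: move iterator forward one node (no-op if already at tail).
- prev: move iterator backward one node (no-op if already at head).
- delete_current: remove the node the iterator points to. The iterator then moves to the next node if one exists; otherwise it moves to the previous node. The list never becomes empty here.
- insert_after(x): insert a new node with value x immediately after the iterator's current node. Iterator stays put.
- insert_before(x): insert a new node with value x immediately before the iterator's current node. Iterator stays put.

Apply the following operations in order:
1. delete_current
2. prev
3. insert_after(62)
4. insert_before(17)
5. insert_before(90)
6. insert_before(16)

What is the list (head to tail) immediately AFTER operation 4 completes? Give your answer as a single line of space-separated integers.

After 1 (delete_current): list=[9, 5, 1, 4, 8] cursor@9
After 2 (prev): list=[9, 5, 1, 4, 8] cursor@9
After 3 (insert_after(62)): list=[9, 62, 5, 1, 4, 8] cursor@9
After 4 (insert_before(17)): list=[17, 9, 62, 5, 1, 4, 8] cursor@9

Answer: 17 9 62 5 1 4 8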